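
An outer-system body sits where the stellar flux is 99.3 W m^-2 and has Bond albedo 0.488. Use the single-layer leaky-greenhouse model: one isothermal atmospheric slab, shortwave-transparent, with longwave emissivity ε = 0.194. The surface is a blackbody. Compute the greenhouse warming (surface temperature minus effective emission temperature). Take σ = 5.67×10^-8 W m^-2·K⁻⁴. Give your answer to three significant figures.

3.16 kelvin

At the top of the atmosphere, σT_e⁴ = S(1−α)/4 = 12.71 W m^-2, giving T_e = 122.4 K.
For a single slab of emissivity ε, T_s⁴ = 2T_e⁴/(2−ε); thus T_s = 122.4·(1.107)^(1/4) = 125.5 K.
T_s − T_e = 125.5 − 122.4 = 3.161 K.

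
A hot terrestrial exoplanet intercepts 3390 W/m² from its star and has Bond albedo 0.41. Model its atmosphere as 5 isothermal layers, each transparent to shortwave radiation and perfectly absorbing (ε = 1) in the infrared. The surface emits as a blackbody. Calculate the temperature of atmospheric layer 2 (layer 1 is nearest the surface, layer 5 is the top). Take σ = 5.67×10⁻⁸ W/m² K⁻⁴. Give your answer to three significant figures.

433 kelvin

Top-of-atmosphere balance: σT_e⁴ = S(1−α)/4 = 500.0 W/m² → T_e = 306.4 K.
Each opaque layer satisfies 2T_j⁴ = T_{j−1}⁴ + T_{j+1}⁴, giving T_k⁴ = (N+1−k)T_e⁴.
T_2 = (4)^(1/4)·306.4 = 433.4 K.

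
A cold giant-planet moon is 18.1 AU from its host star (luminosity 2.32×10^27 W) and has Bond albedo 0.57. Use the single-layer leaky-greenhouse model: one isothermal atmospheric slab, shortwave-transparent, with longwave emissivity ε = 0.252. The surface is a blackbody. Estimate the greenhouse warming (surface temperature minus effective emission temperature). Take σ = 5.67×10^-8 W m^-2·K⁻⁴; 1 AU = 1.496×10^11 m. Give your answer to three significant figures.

Orbital distance: d = 18.1 AU = 2.708×10^12 m.
S = L/(4πd²) = 25.18 W m^-2.
The planet radiates to space at T_e = [S(1−α)/(4σ)]^(1/4) = 83.12 K.
Surface balance with a leaky layer gives σT_s⁴ = σT_e⁴·2/(2−ε), so T_s = T_e·[2/(2−0.252)]^(1/4) = 85.97 K.
The atmosphere warms the surface by 2.846 K.

2.85 K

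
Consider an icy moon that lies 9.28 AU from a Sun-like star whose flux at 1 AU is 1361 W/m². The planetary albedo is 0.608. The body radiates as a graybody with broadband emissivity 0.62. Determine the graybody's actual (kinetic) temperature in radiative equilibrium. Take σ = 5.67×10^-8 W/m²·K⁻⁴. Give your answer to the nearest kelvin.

81 K

Flux at the orbit: S = 1361/(9.28)² = 15.80 W/m².
Averaging over the sphere, the absorbed flux is S(1−α)/4 = 1.549 W/m².
Equating to εσT⁴ with ε = 0.62: T = (1.549/0.62σ)^(1/4) = 81.47 K.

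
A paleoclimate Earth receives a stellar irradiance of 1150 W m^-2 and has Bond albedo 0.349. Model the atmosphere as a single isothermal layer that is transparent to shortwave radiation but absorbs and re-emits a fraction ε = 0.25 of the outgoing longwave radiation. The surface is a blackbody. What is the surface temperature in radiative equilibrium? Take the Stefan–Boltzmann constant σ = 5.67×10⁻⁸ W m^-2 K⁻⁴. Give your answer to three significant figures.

248 kelvin

At the top of the atmosphere, σT_e⁴ = S(1−α)/4 = 187.2 W m^-2, giving T_e = 239.7 K.
Surface balance with a leaky layer gives σT_s⁴ = σT_e⁴·2/(2−ε), so T_s = T_e·[2/(2−0.25)]^(1/4) = 247.8 K.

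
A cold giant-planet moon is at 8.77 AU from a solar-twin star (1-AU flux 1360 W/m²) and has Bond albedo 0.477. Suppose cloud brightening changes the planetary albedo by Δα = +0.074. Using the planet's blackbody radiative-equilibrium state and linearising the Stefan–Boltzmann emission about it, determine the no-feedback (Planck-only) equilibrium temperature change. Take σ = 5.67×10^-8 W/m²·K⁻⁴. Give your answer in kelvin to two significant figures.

By the inverse-square law, S = 1360/8.77² = 17.68 W/m².
Unperturbed T_e = [17.68·(1−0.477)/(4σ)]^¼ = 79.91 K.
TOA radiative forcing: ΔF = −S·Δα/4 = −17.68·(+0.074)/4 = -0.3271 W/m².
Linearising σT⁴ gives d(σT⁴)/dT = 4σT_e³ = 0.1157 W/m² per K.
Hence the no-feedback warming is ΔF/(4σT_e³) = -2.83 K.

-2.8 K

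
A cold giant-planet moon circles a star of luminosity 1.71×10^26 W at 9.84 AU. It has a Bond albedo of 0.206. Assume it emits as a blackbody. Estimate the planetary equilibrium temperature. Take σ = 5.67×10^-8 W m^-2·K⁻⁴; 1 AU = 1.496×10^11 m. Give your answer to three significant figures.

68.5 K

Orbital distance: d = 9.84 AU = 1.472×10^12 m.
Flux at the orbit: S = L/(4πd²) = 1.71×10^26/(4π·(1.47×10^12)²) = 6.280 W m^-2.
Averaging over the sphere, the absorbed flux is S(1−α)/4 = 1.247 W m^-2.
Set σT⁴ = 1.247 → T = (1.247/σ)^(1/4) = 68.47 K.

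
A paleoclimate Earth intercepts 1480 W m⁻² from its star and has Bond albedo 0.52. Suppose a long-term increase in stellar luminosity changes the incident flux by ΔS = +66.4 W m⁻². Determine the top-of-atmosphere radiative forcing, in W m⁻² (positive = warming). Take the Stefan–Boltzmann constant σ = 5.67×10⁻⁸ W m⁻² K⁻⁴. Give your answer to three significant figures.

Only a fraction (1−α) is absorbed and it's spread over 4πR², so ΔF = (1−α)ΔS/4 = 7.968 W m⁻².

7.97 W m⁻²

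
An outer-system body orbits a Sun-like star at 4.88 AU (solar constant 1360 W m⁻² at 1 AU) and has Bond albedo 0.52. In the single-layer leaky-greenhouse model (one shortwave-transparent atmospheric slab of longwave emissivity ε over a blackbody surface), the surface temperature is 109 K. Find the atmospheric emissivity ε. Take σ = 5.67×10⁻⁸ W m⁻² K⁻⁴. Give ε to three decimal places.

0.288

By the inverse-square law, S = 1360/4.88² = 57.11 W m⁻².
TOA balance gives T_e = 104.9 K.
T_s⁴ = T_e⁴·2/(2−ε) → ε = 2 − 2(T_e/T_s)⁴ = 2 − 2·(104.9/109)⁴ = 0.2875.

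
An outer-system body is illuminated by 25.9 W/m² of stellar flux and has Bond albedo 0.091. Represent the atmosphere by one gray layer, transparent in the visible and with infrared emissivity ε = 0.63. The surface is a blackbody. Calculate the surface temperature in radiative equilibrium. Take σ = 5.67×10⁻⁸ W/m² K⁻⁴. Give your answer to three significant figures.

111 kelvin

The planet radiates to space at T_e = [S(1−α)/(4σ)]^(1/4) = 100.9 K.
The surface balance (absorbed SW + ε·downward IR = σT_s⁴) with T_a⁴ = T_s⁴/2 reduces to T_s = T_e·[2/(2−ε)]^¼ = 111.0 K.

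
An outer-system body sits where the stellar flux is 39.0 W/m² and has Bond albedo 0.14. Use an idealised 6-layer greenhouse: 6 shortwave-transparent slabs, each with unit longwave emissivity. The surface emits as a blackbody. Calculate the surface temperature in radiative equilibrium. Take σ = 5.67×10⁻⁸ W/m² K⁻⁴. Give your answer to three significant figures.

179 K

Top-of-atmosphere balance: σT_e⁴ = S(1−α)/4 = 8.385 W/m² → T_e = 110.3 K.
With N = 6 opaque layers, T_s = (N+1)^(1/4)·T_e = 7^(1/4)·110.3 = 179.4 K.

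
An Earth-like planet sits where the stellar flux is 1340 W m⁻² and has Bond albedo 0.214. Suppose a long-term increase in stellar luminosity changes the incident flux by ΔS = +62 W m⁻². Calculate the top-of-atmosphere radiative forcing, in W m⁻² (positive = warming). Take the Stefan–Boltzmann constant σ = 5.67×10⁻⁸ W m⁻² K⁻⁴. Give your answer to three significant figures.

ΔF = Δ[S(1−α)]/4 = (1−0.214)·+62/4 = 12.18 W m⁻².

12.2 W m⁻²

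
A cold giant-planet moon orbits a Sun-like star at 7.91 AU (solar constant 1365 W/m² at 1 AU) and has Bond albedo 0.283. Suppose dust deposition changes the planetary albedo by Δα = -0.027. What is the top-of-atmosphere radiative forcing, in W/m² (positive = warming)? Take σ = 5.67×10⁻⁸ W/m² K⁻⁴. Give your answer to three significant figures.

0.147 W/m²

By the inverse-square law, S = 1365/7.91² = 21.82 W/m².
TOA radiative forcing: ΔF = −S·Δα/4 = −21.82·(-0.027)/4 = 0.1473 W/m².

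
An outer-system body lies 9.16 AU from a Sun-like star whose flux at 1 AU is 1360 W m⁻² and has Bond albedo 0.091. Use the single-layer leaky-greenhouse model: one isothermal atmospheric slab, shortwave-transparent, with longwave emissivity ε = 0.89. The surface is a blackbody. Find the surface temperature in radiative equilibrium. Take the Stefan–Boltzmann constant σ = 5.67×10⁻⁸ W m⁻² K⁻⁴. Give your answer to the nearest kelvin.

104 K

By the inverse-square law, S = 1360/9.16² = 16.21 W m⁻².
The planet radiates to space at T_e = [S(1−α)/(4σ)]^(1/4) = 89.78 K.
Surface balance with a leaky layer gives σT_s⁴ = σT_e⁴·2/(2−ε), so T_s = T_e·[2/(2−0.89)]^(1/4) = 104.0 K.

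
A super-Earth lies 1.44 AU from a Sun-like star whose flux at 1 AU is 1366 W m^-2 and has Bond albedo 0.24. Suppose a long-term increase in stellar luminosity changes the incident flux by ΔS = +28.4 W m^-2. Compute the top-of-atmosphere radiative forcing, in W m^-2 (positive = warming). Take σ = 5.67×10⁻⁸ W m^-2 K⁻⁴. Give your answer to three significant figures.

5.40 W m^-2

Flux at the orbit: S = 1366/(1.44)² = 658.8 W m^-2.
ΔF = Δ[S(1−α)]/4 = (1−0.24)·+28.4/4 = 5.396 W m^-2.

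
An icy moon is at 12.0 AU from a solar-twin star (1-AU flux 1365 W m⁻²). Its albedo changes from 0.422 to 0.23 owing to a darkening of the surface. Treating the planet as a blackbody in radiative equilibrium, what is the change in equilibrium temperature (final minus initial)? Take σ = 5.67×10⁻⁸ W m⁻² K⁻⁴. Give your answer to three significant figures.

By the inverse-square law, S = 1365/12.0² = 9.479 W m⁻².
Before: T₁ = [9.479·0.578/(4σ)]^(1/4) = 70.11 K.
With α = 0.23, T₂ = 75.32 K.
ΔT = T₂ − T₁ = 5.212 K.

5.21 K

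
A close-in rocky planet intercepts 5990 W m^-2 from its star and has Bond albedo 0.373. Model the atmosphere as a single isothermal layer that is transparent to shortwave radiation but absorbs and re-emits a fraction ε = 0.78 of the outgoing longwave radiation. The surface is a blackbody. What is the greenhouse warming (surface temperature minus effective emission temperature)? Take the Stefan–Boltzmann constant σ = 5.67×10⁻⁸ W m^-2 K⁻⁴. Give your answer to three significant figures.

The planet radiates to space at T_e = [S(1−α)/(4σ)]^(1/4) = 358.7 K.
Surface balance with a leaky layer gives σT_s⁴ = σT_e⁴·2/(2−ε), so T_s = T_e·[2/(2−0.78)]^(1/4) = 405.9 K.
Greenhouse warming: T_s − T_e = 47.18 K.

47.2 kelvin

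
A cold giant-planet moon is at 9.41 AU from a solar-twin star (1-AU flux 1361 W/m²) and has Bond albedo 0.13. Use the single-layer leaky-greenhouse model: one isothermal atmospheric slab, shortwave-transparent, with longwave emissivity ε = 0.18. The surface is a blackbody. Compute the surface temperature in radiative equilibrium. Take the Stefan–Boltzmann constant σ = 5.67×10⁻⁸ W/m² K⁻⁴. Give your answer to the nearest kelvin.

Flux at the orbit: S = 1361/(9.41)² = 15.37 W/m².
At the top of the atmosphere, σT_e⁴ = S(1−α)/4 = 3.343 W/m², giving T_e = 87.63 K.
Surface balance with a leaky layer gives σT_s⁴ = σT_e⁴·2/(2−ε), so T_s = T_e·[2/(2−0.18)]^(1/4) = 89.72 K.

90 K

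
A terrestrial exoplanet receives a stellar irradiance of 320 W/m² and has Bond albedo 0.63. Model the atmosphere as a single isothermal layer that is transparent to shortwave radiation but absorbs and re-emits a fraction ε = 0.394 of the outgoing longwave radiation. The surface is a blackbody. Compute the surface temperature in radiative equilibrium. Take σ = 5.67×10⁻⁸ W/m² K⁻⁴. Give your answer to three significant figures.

160 K

The planet radiates to space at T_e = [S(1−α)/(4σ)]^(1/4) = 151.2 K.
The surface balance (absorbed SW + ε·downward IR = σT_s⁴) with T_a⁴ = T_s⁴/2 reduces to T_s = T_e·[2/(2−ε)]^¼ = 159.7 K.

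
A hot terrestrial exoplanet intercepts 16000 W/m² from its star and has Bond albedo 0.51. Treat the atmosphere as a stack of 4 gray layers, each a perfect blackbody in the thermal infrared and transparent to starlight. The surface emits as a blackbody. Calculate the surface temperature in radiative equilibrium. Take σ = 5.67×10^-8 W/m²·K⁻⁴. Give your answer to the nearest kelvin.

645 K

OLR = S(1−α)/4 = 1960 W/m²; the top layer radiates at T_e = 431.2 K.
Layer-by-layer balance gives σT_s⁴ = (N+1)σT_e⁴, so T_s = 5^¼·431.2 = 644.8 K.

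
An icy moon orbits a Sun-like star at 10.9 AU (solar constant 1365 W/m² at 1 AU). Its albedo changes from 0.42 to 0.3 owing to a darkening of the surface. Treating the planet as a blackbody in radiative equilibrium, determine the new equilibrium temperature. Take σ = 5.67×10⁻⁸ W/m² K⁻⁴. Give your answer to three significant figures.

77.2 kelvin

By the inverse-square law, S = 1365/10.9² = 11.49 W/m².
T₂ = [S(1−α₂)/(4σ)]^(1/4) = [11.49·0.7/(4σ)]^(1/4) = 77.17 K.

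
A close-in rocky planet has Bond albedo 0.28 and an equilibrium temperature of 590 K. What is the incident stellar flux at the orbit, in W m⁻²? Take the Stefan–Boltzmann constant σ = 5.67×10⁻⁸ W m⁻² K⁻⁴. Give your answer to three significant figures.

Invert the energy balance for S: S = 4σT⁴/(1−α).
The emitted flux is σT⁴ = 6871 W m⁻².
So S = 4×6871/(1−0.28) = 38170 W m⁻².

38200 W m⁻²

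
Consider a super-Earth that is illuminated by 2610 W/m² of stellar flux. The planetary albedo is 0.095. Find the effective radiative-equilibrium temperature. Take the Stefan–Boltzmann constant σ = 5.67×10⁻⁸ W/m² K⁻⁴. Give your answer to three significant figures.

319 kelvin

Absorbed flux (global mean): S(1−α)/4 = 2610·0.905/4 = 590.5 W/m².
Balancing against σT⁴: T = (590.5/5.67×10⁻⁸)^(1/4) = 319.5 K.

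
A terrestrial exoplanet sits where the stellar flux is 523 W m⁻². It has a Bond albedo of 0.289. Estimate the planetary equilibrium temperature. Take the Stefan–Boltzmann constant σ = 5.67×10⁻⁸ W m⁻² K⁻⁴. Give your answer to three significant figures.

201 kelvin

The planet absorbs (1−α)S over its disc πR² and re-emits over 4πR², so the mean absorbed flux is (1−0.289)·523.0/4 = 92.96 W m⁻².
Set σT⁴ = 92.96 → T = (92.96/σ)^(1/4) = 201.2 K.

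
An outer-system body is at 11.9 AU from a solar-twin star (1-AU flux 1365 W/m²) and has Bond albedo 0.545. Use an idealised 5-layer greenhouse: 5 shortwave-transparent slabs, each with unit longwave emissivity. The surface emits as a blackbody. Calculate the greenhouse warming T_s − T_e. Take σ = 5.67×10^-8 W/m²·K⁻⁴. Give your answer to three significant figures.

37.5 kelvin

Irradiance scales as 1/d², so S = 1365 W/m² × (1/11.9)² = 9.639 W/m².
OLR = S(1−α)/4 = 1.096 W/m²; the top layer radiates at T_e = 66.31 K.
T_s = (N+1)^(1/4)·T_e = 103.8 K.
Warming: T_s − T_e = 37.47 K.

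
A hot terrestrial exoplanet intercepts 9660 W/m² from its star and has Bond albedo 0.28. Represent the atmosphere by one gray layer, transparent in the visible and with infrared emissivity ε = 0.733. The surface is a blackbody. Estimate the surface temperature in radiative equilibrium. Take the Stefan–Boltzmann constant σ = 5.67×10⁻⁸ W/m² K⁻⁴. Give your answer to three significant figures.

The planet radiates to space at T_e = [S(1−α)/(4σ)]^(1/4) = 418.5 K.
For a single slab of emissivity ε, T_s⁴ = 2T_e⁴/(2−ε); thus T_s = 418.5·(1.579)^(1/4) = 469.1 K.

469 kelvin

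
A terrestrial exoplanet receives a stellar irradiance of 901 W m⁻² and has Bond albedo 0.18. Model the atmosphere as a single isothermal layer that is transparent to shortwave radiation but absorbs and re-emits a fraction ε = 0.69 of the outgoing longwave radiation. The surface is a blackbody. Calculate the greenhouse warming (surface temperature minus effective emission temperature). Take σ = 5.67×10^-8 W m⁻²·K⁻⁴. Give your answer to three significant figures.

26.7 K

At the top of the atmosphere, σT_e⁴ = S(1−α)/4 = 184.7 W m⁻², giving T_e = 238.9 K.
Surface balance with a leaky layer gives σT_s⁴ = σT_e⁴·2/(2−ε), so T_s = T_e·[2/(2−0.69)]^(1/4) = 265.6 K.
Greenhouse warming: T_s − T_e = 26.66 K.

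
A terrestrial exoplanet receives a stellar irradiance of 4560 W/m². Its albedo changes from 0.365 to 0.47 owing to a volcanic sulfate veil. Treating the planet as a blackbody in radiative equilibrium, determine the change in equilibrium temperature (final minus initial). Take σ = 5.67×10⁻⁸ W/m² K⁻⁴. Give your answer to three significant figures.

-14.9 kelvin

Before: T₁ = [4560·0.635/(4σ)]^(1/4) = 336.1 K.
Final:   T₂ = [S(1−0.47)/(4σ)]^(1/4) = 321.3 K.
Change: 321.3 − 336.1 = -14.85 K.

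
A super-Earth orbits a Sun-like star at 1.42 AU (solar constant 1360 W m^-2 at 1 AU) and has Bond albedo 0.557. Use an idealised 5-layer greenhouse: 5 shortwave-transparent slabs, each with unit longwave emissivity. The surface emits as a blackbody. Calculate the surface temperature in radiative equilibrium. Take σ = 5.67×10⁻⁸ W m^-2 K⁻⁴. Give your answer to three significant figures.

Flux at the orbit: S = 1360/(1.42)² = 674.5 W m^-2.
OLR = S(1−α)/4 = 74.70 W m^-2; the top layer radiates at T_e = 190.5 K.
For an N-layer opaque stack, T_s⁴ = (N+1)T_e⁴, hence T_s = (6)^(1/4)×190.5 K = 298.2 K.

298 kelvin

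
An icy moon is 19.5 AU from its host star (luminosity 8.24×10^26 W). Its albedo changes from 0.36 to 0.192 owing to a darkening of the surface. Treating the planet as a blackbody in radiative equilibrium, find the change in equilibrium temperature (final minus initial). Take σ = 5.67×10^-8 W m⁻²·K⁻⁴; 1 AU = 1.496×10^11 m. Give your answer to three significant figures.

d = 19.5 × 1.496×10^11 m = 2.917×10^12 m.
Flux at the orbit: S = L/(4πd²) = 8.24×10^26/(4π·(2.92×10^12)²) = 7.705 W m⁻².
Initial: T₁ = [S(1−0.36)/(4σ)]^(1/4) = 68.29 K.
Final:   T₂ = [S(1−0.192)/(4σ)]^(1/4) = 72.38 K.
ΔT = T₂ − T₁ = 4.097 K.

4.10 K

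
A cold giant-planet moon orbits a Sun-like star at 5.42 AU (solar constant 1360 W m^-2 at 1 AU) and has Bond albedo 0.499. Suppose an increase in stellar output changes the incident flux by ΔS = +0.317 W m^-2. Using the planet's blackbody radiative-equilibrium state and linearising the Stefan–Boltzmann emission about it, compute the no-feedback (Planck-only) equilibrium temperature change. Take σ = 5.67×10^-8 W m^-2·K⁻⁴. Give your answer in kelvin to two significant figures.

0.17 K

Irradiance scales as 1/d², so S = 1360 W m^-2 × (1/5.42)² = 46.30 W m^-2.
Reference equilibrium: T_e = [S(1−α)/(4σ)]^(1/4) = 100.6 K.
Only a fraction (1−α) is absorbed and it's spread over 4πR², so ΔF = (1−α)ΔS/4 = 0.03970 W m^-2.
Linearising σT⁴ gives d(σT⁴)/dT = 4σT_e³ = 0.2306 W m^-2 per K.
So ΔT₀ = 0.03970/0.2306 = 0.172 K.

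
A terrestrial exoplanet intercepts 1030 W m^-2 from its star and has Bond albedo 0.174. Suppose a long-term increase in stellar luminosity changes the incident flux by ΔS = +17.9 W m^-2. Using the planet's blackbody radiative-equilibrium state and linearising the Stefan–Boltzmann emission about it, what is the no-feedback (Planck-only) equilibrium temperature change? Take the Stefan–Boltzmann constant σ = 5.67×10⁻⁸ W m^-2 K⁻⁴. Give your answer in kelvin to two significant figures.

1.1 kelvin

Unperturbed T_e = [1030·(1−0.174)/(4σ)]^¼ = 247.5 K.
Only a fraction (1−α) is absorbed and it's spread over 4πR², so ΔF = (1−α)ΔS/4 = 3.696 W m^-2.
The Planck feedback parameter is 4σT_e³ = 3.438 W m^-2/K.
Hence the no-feedback warming is ΔF/(4σT_e³) = 1.08 K.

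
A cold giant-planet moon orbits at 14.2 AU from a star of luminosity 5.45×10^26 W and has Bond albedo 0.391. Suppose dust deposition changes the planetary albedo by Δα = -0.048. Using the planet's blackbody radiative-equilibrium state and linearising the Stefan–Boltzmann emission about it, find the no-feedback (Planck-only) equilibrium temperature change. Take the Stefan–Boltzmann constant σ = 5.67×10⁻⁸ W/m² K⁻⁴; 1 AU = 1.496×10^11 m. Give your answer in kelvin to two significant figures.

1.4 K

Orbital distance: d = 14.2 AU = 2.124×10^12 m.
Flux at the orbit: S = L/(4πd²) = 5.45×10^26/(4π·(2.12×10^12)²) = 9.611 W/m².
Unperturbed T_e = [9.611·(1−0.391)/(4σ)]^¼ = 71.27 K.
The change in absorbed flux is Δ[S(1−α)/4] = −SΔα/4 = 0.1153 W/m².
Planck response: λ_P = 4σT_e³ = 4·5.67×10⁻⁸·(71.27)³ = 0.08212 W/m²/K.
ΔT₀ = ΔF/λ_P = 0.1153/0.08212 = 1.40 K.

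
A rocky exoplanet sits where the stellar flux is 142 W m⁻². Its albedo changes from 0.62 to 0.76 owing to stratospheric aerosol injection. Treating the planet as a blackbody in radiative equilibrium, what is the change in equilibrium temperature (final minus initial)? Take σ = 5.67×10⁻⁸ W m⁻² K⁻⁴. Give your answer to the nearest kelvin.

Before: T₁ = [142.0·0.38/(4σ)]^(1/4) = 124.2 K.
After:  T₂ = [142.0·0.24/(4σ)]^(1/4) = 110.7 K.
Change: 110.7 − 124.2 = -13.48 K.

-13 K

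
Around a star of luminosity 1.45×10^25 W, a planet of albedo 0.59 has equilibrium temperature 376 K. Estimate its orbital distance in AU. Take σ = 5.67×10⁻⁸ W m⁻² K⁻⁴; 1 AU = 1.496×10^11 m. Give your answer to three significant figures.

The flux needed for this T is 4σT⁴/(1−0.59) = 11060 W m⁻².
S = L/(4πd²) → d = √(L/4πS) = √(1.45×10^25/(4π·11060)) = 1.022×10^10 m = 0.06829 AU.

0.0683 AU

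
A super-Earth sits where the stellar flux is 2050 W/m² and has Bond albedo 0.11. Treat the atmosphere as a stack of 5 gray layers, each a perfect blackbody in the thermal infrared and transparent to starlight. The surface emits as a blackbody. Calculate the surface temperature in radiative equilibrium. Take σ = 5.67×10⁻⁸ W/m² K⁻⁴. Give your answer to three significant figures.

469 K

The effective emission temperature is T_e = [S(1−α)/(4σ)]^¼ = 299.5 K.
With N = 5 opaque layers, T_s = (N+1)^(1/4)·T_e = 6^(1/4)·299.5 = 468.7 K.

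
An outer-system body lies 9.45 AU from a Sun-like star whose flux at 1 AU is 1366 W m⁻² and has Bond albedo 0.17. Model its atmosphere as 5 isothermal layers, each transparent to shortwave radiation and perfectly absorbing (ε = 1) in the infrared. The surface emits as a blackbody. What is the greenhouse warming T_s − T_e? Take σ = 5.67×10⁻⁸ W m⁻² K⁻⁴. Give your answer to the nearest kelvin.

Irradiance scales as 1/d², so S = 1366 W m⁻² × (1/9.45)² = 15.30 W m⁻².
The effective emission temperature is T_e = [S(1−α)/(4σ)]^¼ = 86.50 K.
T_s = (N+1)^(1/4)·T_e = 135.4 K.
So the greenhouse effect raises the surface by 135.4 − 86.50 = 48.88 K.

49 K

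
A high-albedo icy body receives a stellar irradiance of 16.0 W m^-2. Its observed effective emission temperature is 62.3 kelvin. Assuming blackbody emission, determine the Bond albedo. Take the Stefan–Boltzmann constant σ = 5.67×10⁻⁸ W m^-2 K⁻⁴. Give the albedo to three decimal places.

0.786

Energy balance: S(1−α)/4 = σT⁴, so 1−α = 4σT⁴/S.
σT⁴ = 0.8542 W m^-2, so 4σT⁴ = 3.417 W m^-2.
1−α = 3.417/16.00 = 0.2135, so α = 0.7865.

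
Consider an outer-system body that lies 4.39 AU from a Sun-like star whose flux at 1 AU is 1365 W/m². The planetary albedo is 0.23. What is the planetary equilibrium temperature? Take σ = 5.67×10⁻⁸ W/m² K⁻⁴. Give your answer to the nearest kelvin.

Flux at the orbit: S = 1365/(4.39)² = 70.83 W/m².
The planet absorbs (1−α)S over its disc πR² and re-emits over 4πR², so the mean absorbed flux is (1−0.23)·70.83/4 = 13.63 W/m².
Balancing against σT⁴: T = (13.63/5.67×10⁻⁸)^(1/4) = 124.5 K.

125 K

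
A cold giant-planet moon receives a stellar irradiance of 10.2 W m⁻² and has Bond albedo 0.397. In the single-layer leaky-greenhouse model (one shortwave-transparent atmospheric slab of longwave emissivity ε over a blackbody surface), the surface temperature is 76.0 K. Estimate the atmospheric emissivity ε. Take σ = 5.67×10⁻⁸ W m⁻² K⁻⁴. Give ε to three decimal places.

0.374

Effective temperature: T_e = [S(1−α)/(4σ)]^(1/4) = 72.16 K.
Since (2−ε)/2 = (T_e/T_s)⁴ = 0.8129, ε = 0.3743.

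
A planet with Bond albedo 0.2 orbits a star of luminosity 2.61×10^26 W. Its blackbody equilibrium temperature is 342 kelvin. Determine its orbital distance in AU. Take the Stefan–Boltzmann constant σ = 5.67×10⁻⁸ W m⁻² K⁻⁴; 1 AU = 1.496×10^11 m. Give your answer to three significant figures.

The flux needed for this T is 4σT⁴/(1−0.2) = 3878 W m⁻².
S = L/(4πd²) → d = √(L/4πS) = √(2.61×10^26/(4π·3878)) = 7.318×10^10 m = 0.4892 AU.

0.489 AU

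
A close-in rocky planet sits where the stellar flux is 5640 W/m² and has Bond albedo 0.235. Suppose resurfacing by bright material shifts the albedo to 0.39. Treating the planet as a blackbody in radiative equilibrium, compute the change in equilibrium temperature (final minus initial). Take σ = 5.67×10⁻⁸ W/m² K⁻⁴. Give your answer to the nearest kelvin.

Initial: T₁ = [S(1−0.235)/(4σ)]^(1/4) = 371.4 K.
Final:   T₂ = [S(1−0.39)/(4σ)]^(1/4) = 350.9 K.
Change: 350.9 − 371.4 = -20.44 K.

-20 K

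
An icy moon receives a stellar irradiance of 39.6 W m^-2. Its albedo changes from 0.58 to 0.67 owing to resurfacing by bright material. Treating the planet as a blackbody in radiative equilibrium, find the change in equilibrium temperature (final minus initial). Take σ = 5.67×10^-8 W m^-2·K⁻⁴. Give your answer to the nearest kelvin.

-5 K

Before: T₁ = [39.60·0.42/(4σ)]^(1/4) = 92.54 K.
After:  T₂ = [39.60·0.33/(4σ)]^(1/4) = 87.12 K.
ΔT = T₂ − T₁ = -5.414 K.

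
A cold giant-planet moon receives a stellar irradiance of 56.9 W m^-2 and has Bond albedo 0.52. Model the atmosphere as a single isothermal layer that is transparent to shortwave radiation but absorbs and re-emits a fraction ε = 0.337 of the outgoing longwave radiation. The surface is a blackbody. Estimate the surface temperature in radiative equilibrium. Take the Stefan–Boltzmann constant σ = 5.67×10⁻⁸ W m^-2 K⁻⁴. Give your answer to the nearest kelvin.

110 kelvin

The planet radiates to space at T_e = [S(1−α)/(4σ)]^(1/4) = 104.8 K.
Surface balance with a leaky layer gives σT_s⁴ = σT_e⁴·2/(2−ε), so T_s = T_e·[2/(2−0.337)]^(1/4) = 109.7 K.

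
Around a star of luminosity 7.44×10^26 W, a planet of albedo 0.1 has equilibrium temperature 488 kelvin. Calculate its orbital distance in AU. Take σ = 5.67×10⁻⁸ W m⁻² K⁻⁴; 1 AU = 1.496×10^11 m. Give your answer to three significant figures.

Energy balance gives S = 4σT⁴/(1−α) = 14290 W m⁻².
S = L/(4πd²) → d = √(L/4πS) = √(7.44×10^26/(4π·14290)) = 6.436×10^10 m = 0.4302 AU.

0.430 AU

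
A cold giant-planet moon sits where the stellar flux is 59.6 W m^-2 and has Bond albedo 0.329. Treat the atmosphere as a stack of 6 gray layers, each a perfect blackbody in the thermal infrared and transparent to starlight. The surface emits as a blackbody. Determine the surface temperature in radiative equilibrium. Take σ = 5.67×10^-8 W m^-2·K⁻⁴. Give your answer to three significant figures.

OLR = S(1−α)/4 = 9.998 W m^-2; the top layer radiates at T_e = 115.2 K.
With N = 6 opaque layers, T_s = (N+1)^(1/4)·T_e = 7^(1/4)·115.2 = 187.4 K.

187 kelvin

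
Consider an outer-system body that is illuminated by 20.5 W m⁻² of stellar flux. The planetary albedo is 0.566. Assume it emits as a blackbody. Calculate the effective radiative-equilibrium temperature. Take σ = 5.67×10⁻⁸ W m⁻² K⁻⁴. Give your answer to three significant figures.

The planet absorbs (1−α)S over its disc πR² and re-emits over 4πR², so the mean absorbed flux is (1−0.566)·20.50/4 = 2.224 W m⁻².
Balancing against σT⁴: T = (2.224/5.67×10⁻⁸)^(1/4) = 79.14 K.

79.1 K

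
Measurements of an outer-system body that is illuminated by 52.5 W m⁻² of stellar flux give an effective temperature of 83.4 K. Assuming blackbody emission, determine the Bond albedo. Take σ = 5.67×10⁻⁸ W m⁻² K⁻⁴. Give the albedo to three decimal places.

From σT⁴ = S(1−α)/4 we invert for α: 1−α = 4σT⁴/S.
4σT⁴ = 4·5.67×10⁻⁸·(83.4)⁴ = 10.97 W m⁻².
1−α = 10.97/52.50 = 0.2090, so α = 0.7910.

0.791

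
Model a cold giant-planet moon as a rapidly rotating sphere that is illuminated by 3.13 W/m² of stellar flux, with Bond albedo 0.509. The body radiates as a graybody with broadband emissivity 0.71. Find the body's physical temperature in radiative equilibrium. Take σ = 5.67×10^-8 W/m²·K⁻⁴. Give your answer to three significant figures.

55.6 K

Averaging over the sphere, the absorbed flux is S(1−α)/4 = 0.3842 W/m².
Equating to εσT⁴ with ε = 0.71: T = (0.3842/0.71σ)^(1/4) = 55.58 K.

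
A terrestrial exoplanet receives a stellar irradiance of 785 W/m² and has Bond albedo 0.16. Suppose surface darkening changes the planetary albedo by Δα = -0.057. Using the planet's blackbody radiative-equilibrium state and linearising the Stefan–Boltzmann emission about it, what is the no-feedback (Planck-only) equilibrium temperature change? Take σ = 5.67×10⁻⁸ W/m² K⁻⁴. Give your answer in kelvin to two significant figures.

3.9 K

Reference equilibrium: T_e = [S(1−α)/(4σ)]^(1/4) = 232.2 K.
TOA radiative forcing: ΔF = −S·Δα/4 = −785.0·(-0.057)/4 = 11.19 W/m².
Planck response: λ_P = 4σT_e³ = 4·5.67×10⁻⁸·(232.2)³ = 2.840 W/m²/K.
So ΔT₀ = 11.19/2.840 = 3.94 K.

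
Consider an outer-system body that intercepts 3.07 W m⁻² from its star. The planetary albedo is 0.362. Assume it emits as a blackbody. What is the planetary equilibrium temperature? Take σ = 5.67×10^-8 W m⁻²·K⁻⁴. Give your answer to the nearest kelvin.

54 K

Absorbed flux (global mean): S(1−α)/4 = 3.070·0.638/4 = 0.4897 W m⁻².
Set σT⁴ = 0.4897 → T = (0.4897/σ)^(1/4) = 54.21 K.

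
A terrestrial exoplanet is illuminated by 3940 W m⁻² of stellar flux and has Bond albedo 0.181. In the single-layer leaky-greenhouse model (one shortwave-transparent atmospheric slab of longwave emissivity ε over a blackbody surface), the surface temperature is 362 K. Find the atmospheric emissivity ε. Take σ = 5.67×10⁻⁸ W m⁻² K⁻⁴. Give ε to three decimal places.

First, T_e = [3940·(1−0.181)/(4σ)]^(1/4) = 345.4 K.
Since (2−ε)/2 = (T_e/T_s)⁴ = 0.8285, ε = 0.3430.

0.343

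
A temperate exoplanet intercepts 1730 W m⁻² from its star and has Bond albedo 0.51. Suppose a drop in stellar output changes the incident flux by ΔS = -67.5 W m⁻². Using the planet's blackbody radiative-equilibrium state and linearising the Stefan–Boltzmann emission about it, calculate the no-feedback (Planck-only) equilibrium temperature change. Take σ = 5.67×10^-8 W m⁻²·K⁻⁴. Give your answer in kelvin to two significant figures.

The baseline emission temperature is T_e = 247.3 K.
TOA radiative forcing: ΔF = (1−α)ΔS/4 = 0.49·(-67.5)/4 = -8.269 W m⁻².
Linearising σT⁴ gives d(σT⁴)/dT = 4σT_e³ = 3.428 W m⁻² per K.
Hence the no-feedback warming is ΔF/(4σT_e³) = -2.41 K.

-2.4 kelvin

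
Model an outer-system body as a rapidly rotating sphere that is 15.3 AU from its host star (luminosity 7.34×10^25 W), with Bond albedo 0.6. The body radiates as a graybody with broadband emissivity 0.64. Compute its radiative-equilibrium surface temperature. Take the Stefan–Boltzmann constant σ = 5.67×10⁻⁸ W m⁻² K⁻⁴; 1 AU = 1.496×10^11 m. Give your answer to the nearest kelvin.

42 K

d = 15.3 × 1.496×10^11 m = 2.289×10^12 m.
Flux at the orbit: S = L/(4πd²) = 7.34×10^25/(4π·(2.29×10^12)²) = 1.115 W m⁻².
Averaging over the sphere, the absorbed flux is S(1−α)/4 = 0.1115 W m⁻².
Equating to εσT⁴ with ε = 0.64: T = (0.1115/0.64σ)^(1/4) = 41.87 K.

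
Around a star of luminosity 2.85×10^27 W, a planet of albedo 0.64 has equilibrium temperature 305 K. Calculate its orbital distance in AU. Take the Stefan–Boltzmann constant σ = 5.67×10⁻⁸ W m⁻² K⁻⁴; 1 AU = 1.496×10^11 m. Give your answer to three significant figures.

The flux needed for this T is 4σT⁴/(1−0.64) = 5452 W m⁻².
S = L/(4πd²) → d = √(L/4πS) = √(2.85×10^27/(4π·5452)) = 2.040×10^11 m = 1.363 AU.

1.36 AU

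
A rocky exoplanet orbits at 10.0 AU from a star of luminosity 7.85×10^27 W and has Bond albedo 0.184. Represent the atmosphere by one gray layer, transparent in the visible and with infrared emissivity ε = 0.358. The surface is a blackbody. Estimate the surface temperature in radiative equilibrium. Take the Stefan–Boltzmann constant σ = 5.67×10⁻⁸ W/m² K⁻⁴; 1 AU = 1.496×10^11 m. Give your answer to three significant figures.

Orbital distance: d = 10.0 AU = 1.496×10^12 m.
Flux at the orbit: S = L/(4πd²) = 7.85×10^27/(4π·(1.50×10^12)²) = 279.1 W/m².
At the top of the atmosphere, σT_e⁴ = S(1−α)/4 = 56.94 W/m², giving T_e = 178.0 K.
The surface balance (absorbed SW + ε·downward IR = σT_s⁴) with T_a⁴ = T_s⁴/2 reduces to T_s = T_e·[2/(2−ε)]^¼ = 187.0 K.

187 K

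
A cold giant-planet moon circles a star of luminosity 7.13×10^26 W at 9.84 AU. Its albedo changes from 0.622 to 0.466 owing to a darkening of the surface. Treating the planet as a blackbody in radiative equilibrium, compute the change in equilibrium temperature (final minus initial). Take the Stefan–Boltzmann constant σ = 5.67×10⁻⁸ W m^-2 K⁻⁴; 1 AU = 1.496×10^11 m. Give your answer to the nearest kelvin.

d = 9.84 × 1.496×10^11 m = 1.472×10^12 m.
Flux at the orbit: S = L/(4πd²) = 7.13×10^26/(4π·(1.47×10^12)²) = 26.18 W m^-2.
Initial: T₁ = [S(1−0.622)/(4σ)]^(1/4) = 81.28 K.
Final:   T₂ = [S(1−0.466)/(4σ)]^(1/4) = 88.61 K.
Change: 88.61 − 81.28 = 7.332 K.

7 kelvin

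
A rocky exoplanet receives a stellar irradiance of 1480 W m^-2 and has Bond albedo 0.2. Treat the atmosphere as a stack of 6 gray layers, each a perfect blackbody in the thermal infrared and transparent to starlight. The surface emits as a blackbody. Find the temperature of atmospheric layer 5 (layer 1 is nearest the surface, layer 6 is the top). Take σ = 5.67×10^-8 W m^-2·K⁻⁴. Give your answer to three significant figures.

The effective emission temperature is T_e = [S(1−α)/(4σ)]^¼ = 268.8 K.
The net upward flux σT_e⁴ is constant between every pair of levels, so T_k⁴ = (N+1−k)T_e⁴.
With k = 5: T_5 = (6+1−5)^¼·268.8 K = 319.7 K.

320 kelvin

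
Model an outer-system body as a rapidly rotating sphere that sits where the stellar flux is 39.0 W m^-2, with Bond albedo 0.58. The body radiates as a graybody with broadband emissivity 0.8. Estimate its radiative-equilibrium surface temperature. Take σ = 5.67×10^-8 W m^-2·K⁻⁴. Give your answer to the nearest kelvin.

The planet absorbs (1−α)S over its disc πR² and re-emits over 4πR², so the mean absorbed flux is (1−0.58)·39.00/4 = 4.095 W m^-2.
Radiative balance εσT⁴ = 4.095 gives T = [4.095/(0.8·σ)]^(1/4) = 97.48 K.

97 K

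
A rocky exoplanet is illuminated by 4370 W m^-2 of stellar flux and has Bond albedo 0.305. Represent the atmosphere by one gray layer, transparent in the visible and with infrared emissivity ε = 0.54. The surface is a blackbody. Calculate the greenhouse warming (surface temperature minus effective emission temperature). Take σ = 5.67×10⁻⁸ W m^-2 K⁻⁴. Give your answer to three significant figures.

The planet radiates to space at T_e = [S(1−α)/(4σ)]^(1/4) = 340.2 K.
Surface balance with a leaky layer gives σT_s⁴ = σT_e⁴·2/(2−ε), so T_s = T_e·[2/(2−0.54)]^(1/4) = 368.0 K.
The atmosphere warms the surface by 27.85 K.

27.8 K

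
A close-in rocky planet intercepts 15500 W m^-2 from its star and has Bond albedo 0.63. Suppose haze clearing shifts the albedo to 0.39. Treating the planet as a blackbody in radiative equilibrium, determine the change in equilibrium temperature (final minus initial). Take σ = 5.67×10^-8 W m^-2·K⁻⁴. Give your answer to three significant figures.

53.1 K

With α = 0.63, T₁ = 398.8 K.
After:  T₂ = [15500·0.61/(4σ)]^(1/4) = 451.9 K.
Change: 451.9 − 398.8 = 53.09 K.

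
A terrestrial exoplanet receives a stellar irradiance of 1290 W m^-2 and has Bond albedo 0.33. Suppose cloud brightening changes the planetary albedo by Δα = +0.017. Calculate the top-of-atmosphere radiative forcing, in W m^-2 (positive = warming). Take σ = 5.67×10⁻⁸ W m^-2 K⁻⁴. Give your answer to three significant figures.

-5.48 W m^-2

ΔF = −(S/4)Δα = −(1290/4)×(+0.017) = -5.483 W m^-2.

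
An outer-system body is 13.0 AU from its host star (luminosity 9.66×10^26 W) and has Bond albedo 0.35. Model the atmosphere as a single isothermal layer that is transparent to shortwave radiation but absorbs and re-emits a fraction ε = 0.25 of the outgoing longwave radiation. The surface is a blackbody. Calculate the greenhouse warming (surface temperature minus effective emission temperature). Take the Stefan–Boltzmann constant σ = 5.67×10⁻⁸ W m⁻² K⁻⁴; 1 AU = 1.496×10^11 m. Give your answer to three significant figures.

d = 13.0 × 1.496×10^11 m = 1.945×10^12 m.
Flux at the orbit: S = L/(4πd²) = 9.66×10^26/(4π·(1.94×10^12)²) = 20.32 W m⁻².
The planet radiates to space at T_e = [S(1−α)/(4σ)]^(1/4) = 87.36 K.
Surface balance with a leaky layer gives σT_s⁴ = σT_e⁴·2/(2−ε), so T_s = T_e·[2/(2−0.25)]^(1/4) = 90.33 K.
Greenhouse warming: T_s − T_e = 2.966 K.

2.97 kelvin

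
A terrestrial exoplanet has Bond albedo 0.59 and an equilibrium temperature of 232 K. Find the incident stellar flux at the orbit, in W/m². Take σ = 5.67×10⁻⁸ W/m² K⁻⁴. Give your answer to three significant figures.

1600 W/m²

Invert the energy balance for S: S = 4σT⁴/(1−α).
σT⁴ = 5.67×10⁻⁸·(232)⁴ = 164.3 W/m².
So S = 4×164.3/(1−0.59) = 1603 W/m².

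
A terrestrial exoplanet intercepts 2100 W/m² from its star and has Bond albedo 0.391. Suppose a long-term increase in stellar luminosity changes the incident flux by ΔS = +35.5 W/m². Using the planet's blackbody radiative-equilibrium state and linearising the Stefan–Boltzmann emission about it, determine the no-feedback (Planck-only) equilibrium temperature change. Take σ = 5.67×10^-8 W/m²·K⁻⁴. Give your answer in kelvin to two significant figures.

1.2 K

Reference equilibrium: T_e = [S(1−α)/(4σ)]^(1/4) = 274.0 K.
Only a fraction (1−α) is absorbed and it's spread over 4πR², so ΔF = (1−α)ΔS/4 = 5.405 W/m².
The Planck feedback parameter is 4σT_e³ = 4.667 W/m²/K.
Hence the no-feedback warming is ΔF/(4σT_e³) = 1.16 K.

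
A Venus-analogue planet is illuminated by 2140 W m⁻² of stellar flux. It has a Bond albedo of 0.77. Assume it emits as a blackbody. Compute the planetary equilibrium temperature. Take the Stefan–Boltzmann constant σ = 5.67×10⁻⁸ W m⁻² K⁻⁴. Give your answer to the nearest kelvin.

216 K

Absorbed flux (global mean): S(1−α)/4 = 2140·0.23/4 = 123.0 W m⁻².
Set σT⁴ = 123.0 → T = (123.0/σ)^(1/4) = 215.8 K.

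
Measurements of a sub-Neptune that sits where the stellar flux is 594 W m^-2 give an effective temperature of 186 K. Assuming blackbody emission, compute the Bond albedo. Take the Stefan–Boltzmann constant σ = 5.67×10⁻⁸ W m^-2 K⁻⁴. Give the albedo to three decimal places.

0.543

Rearranging the radiative balance, α = 1 − 4σT⁴/S.
4σT⁴ = 4·5.67×10⁻⁸·(186)⁴ = 271.5 W m^-2.
1−α = 271.5/594.0 = 0.4570, so α = 0.5430.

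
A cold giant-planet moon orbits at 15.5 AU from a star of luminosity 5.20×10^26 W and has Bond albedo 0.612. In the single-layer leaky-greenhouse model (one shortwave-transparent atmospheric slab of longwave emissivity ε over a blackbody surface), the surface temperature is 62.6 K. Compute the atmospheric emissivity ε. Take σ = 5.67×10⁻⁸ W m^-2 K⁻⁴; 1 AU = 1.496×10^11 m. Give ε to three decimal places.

0.285

Orbital distance: d = 15.5 AU = 2.319×10^12 m.
Spreading L over a sphere of radius d: S = 5.20×10^26/(4π·2.32×10^12²) = 7.696 W m^-2.
Effective temperature: T_e = [S(1−α)/(4σ)]^(1/4) = 60.24 K.
Since (2−ε)/2 = (T_e/T_s)⁴ = 0.8574, ε = 0.2853.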